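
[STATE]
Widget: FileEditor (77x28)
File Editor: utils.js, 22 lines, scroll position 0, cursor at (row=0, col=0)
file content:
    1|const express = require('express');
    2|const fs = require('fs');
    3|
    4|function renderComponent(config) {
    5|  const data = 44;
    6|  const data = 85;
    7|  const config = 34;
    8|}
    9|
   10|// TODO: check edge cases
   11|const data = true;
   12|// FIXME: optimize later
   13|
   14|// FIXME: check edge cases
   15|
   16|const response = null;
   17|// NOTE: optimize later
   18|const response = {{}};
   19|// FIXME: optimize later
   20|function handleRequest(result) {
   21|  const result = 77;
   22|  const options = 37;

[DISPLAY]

█onst express = require('express');                                         ▲
const fs = require('fs');                                                   █
                                                                            ░
function renderComponent(config) {                                          ░
  const data = 44;                                                          ░
  const data = 85;                                                          ░
  const config = 34;                                                        ░
}                                                                           ░
                                                                            ░
// TODO: check edge cases                                                   ░
const data = true;                                                          ░
// FIXME: optimize later                                                    ░
                                                                            ░
// FIXME: check edge cases                                                  ░
                                                                            ░
const response = null;                                                      ░
// NOTE: optimize later                                                     ░
const response = {{}};                                                      ░
// FIXME: optimize later                                                    ░
function handleRequest(result) {                                            ░
  const result = 77;                                                        ░
  const options = 37;                                                       ░
                                                                            ░
                                                                            ░
                                                                            ░
                                                                            ░
                                                                            ░
                                                                            ▼


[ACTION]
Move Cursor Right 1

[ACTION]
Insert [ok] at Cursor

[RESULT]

cok█nst express = require('express');                                       ▲
const fs = require('fs');                                                   █
                                                                            ░
function renderComponent(config) {                                          ░
  const data = 44;                                                          ░
  const data = 85;                                                          ░
  const config = 34;                                                        ░
}                                                                           ░
                                                                            ░
// TODO: check edge cases                                                   ░
const data = true;                                                          ░
// FIXME: optimize later                                                    ░
                                                                            ░
// FIXME: check edge cases                                                  ░
                                                                            ░
const response = null;                                                      ░
// NOTE: optimize later                                                     ░
const response = {{}};                                                      ░
// FIXME: optimize later                                                    ░
function handleRequest(result) {                                            ░
  const result = 77;                                                        ░
  const options = 37;                                                       ░
                                                                            ░
                                                                            ░
                                                                            ░
                                                                            ░
                                                                            ░
                                                                            ▼


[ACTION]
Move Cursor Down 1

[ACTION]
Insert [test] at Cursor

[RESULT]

cokonst express = require('express');                                       ▲
contest█t fs = require('fs');                                               █
                                                                            ░
function renderComponent(config) {                                          ░
  const data = 44;                                                          ░
  const data = 85;                                                          ░
  const config = 34;                                                        ░
}                                                                           ░
                                                                            ░
// TODO: check edge cases                                                   ░
const data = true;                                                          ░
// FIXME: optimize later                                                    ░
                                                                            ░
// FIXME: check edge cases                                                  ░
                                                                            ░
const response = null;                                                      ░
// NOTE: optimize later                                                     ░
const response = {{}};                                                      ░
// FIXME: optimize later                                                    ░
function handleRequest(result) {                                            ░
  const result = 77;                                                        ░
  const options = 37;                                                       ░
                                                                            ░
                                                                            ░
                                                                            ░
                                                                            ░
                                                                            ░
                                                                            ▼


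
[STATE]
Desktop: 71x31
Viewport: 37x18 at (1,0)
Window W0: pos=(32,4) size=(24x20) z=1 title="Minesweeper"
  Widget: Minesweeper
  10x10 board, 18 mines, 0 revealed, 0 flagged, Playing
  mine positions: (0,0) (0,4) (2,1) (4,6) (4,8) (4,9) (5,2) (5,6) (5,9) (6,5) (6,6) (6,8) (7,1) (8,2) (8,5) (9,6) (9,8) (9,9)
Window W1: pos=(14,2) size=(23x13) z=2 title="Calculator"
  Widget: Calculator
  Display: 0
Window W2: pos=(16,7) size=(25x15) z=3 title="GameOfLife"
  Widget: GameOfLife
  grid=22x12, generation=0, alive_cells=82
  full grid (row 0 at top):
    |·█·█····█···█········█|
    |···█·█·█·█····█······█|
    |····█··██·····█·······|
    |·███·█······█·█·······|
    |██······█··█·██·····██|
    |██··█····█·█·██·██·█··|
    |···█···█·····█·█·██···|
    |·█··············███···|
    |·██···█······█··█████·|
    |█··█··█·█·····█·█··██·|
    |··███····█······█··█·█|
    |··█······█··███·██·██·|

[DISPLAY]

                                     
                                     
             ┏━━━━━━━━━━━━━━━━━━━━━┓ 
             ┃ Calculator          ┃ 
             ┠─────────────────────┨━
             ┃                    0┃e
             ┃┌───┬───┬───┬───┐    ┃─
             ┃│┏━━━━━━━━━━━━━━━━━━━━━
             ┃├┃ GameOfLife          
             ┃│┠─────────────────────
             ┃├┃Gen: 0               
             ┃│┃···█·█·█·█····█······
             ┃├┃····█··██·····█······
             ┃│┃·███·█······█·█······
             ┗━┃██······█··█·██·····█
               ┃██··█····█·█·██·██·█·
               ┃···█···█·····█·█·██··
               ┃·█··············███··


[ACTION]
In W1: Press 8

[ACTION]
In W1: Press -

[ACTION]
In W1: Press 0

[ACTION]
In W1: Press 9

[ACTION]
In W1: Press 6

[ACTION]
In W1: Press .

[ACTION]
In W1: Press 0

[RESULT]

                                     
                                     
             ┏━━━━━━━━━━━━━━━━━━━━━┓ 
             ┃ Calculator          ┃ 
             ┠─────────────────────┨━
             ┃                 96.0┃e
             ┃┌───┬───┬───┬───┐    ┃─
             ┃│┏━━━━━━━━━━━━━━━━━━━━━
             ┃├┃ GameOfLife          
             ┃│┠─────────────────────
             ┃├┃Gen: 0               
             ┃│┃···█·█·█·█····█······
             ┃├┃····█··██·····█······
             ┃│┃·███·█······█·█······
             ┗━┃██······█··█·██·····█
               ┃██··█····█·█·██·██·█·
               ┃···█···█·····█·█·██··
               ┃·█··············███··


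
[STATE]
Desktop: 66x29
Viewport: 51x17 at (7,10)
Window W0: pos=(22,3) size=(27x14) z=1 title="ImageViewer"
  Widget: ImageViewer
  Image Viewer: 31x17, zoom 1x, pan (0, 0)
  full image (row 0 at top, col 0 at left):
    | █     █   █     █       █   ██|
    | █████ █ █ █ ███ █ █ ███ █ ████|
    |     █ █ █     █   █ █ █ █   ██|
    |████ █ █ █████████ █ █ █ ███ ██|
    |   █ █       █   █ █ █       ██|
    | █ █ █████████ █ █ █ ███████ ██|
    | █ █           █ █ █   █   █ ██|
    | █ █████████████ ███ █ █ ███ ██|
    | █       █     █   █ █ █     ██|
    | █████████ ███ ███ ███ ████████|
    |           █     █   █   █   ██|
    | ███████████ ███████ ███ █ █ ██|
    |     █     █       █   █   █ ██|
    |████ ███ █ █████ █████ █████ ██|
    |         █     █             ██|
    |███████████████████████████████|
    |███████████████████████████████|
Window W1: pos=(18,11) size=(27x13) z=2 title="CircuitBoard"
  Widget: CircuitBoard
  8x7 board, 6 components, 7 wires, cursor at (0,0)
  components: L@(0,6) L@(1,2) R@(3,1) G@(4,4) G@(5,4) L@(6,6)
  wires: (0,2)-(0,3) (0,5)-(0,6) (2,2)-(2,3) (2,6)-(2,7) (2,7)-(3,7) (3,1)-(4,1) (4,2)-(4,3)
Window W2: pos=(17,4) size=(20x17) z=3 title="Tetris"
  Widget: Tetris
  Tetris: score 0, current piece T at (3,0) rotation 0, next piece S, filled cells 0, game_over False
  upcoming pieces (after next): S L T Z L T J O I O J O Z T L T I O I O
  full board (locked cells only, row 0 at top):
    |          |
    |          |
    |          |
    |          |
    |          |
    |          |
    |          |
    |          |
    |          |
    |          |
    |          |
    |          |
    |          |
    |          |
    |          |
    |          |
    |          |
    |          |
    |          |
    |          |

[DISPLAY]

          ┃                  ┃   █ █ █   ┃         
          ┃                  ┃━━━━━━━┓███┃         
          ┃                  ┃       ┃ █ ┃         
          ┃                  ┃───────┨ █ ┃         
          ┃                  ┃       ┃ █ ┃         
          ┃                  ┃      ·┃ ██┃         
          ┃                  ┃       ┃━━━┛         
          ┃                  ┃       ┃             
          ┃                  ┃       ┃             
          ┃                  ┃       ┃             
          ┗━━━━━━━━━━━━━━━━━━┛       ┃             
           ┃3       R                ┃             
           ┃        │                ┃             
           ┗━━━━━━━━━━━━━━━━━━━━━━━━━┛             
                                                   
                                                   
                                                   


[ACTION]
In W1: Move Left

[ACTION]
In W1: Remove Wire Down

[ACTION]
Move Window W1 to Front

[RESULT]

          ┃                  ┃   █ █ █   ┃         
          ┃┏━━━━━━━━━━━━━━━━━━━━━━━━━┓███┃         
          ┃┃ CircuitBoard            ┃ █ ┃         
          ┃┠─────────────────────────┨ █ ┃         
          ┃┃   0 1 2 3 4 5 6 7       ┃ █ ┃         
          ┃┃0  [.]      · ─ ·       ·┃ ██┃         
          ┃┃                         ┃━━━┛         
          ┃┃1           L            ┃             
          ┃┃                         ┃             
          ┃┃2           · ─ ·        ┃             
          ┗┃                         ┃             
           ┃3       R                ┃             
           ┃        │                ┃             
           ┗━━━━━━━━━━━━━━━━━━━━━━━━━┛             
                                                   
                                                   
                                                   


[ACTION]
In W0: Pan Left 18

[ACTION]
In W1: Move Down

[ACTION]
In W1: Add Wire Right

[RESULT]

          ┃                  ┃   █ █ █   ┃         
          ┃┏━━━━━━━━━━━━━━━━━━━━━━━━━┓███┃         
          ┃┃ CircuitBoard            ┃ █ ┃         
          ┃┠─────────────────────────┨ █ ┃         
          ┃┃   0 1 2 3 4 5 6 7       ┃ █ ┃         
          ┃┃0           · ─ ·       ·┃ ██┃         
          ┃┃                         ┃━━━┛         
          ┃┃1  [.]─ ·   L            ┃             
          ┃┃                         ┃             
          ┃┃2           · ─ ·        ┃             
          ┗┃                         ┃             
           ┃3       R                ┃             
           ┃        │                ┃             
           ┗━━━━━━━━━━━━━━━━━━━━━━━━━┛             
                                                   
                                                   
                                                   


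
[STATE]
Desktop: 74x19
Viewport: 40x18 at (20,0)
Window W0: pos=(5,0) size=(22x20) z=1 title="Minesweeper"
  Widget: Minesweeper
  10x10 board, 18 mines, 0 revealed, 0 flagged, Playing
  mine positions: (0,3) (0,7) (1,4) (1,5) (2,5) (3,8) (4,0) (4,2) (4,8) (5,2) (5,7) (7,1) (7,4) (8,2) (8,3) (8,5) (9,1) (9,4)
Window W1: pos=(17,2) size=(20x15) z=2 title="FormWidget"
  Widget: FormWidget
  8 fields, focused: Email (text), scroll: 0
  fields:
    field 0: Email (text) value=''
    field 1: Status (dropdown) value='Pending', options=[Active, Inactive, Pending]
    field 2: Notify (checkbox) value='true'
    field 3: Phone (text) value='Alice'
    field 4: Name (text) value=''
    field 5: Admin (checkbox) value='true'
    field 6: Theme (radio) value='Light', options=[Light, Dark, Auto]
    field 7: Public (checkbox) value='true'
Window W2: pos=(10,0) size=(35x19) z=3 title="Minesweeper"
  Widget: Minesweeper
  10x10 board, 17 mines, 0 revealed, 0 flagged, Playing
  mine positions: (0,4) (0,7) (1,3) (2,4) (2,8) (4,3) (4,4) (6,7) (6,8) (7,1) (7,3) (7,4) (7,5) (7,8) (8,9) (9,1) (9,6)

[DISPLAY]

━━━━━━━━━━━━━━━━━━━━━━━━┓               
per                     ┃               
────────────────────────┨               
■                       ┃               
■                       ┃               
■                       ┃               
■                       ┃               
■                       ┃               
■                       ┃               
■                       ┃               
■                       ┃               
■                       ┃               
■                       ┃               
                        ┃               
                        ┃               
                        ┃               
                        ┃               
                        ┃               


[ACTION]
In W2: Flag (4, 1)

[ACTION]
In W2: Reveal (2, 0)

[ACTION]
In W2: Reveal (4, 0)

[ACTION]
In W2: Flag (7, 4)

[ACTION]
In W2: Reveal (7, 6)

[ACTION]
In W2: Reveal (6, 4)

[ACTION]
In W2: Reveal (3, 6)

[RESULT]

━━━━━━━━━━━━━━━━━━━━━━━━┓               
per                     ┃               
────────────────────────┨               
■                       ┃               
■                       ┃               
■                       ┃               
1                       ┃               
                        ┃               
1                       ┃               
■                       ┃               
■                       ┃               
■                       ┃               
■                       ┃               
                        ┃               
                        ┃               
                        ┃               
                        ┃               
                        ┃               


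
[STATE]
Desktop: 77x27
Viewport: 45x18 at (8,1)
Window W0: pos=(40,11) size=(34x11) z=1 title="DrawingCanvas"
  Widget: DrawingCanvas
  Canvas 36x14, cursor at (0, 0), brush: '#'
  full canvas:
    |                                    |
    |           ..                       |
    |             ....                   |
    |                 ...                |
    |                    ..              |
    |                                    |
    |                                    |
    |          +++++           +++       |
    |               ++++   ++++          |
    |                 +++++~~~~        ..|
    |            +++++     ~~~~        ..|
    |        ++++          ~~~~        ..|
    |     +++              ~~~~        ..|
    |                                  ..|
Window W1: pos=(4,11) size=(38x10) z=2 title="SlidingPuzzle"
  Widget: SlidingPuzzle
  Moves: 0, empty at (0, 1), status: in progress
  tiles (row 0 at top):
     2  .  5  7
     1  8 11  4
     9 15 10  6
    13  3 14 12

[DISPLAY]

                                             
                                             
                                             
                                             
                                             
                                             
                                             
                                             
                                             
                                             
━━━━━━━━━━━━━━━━━━━━━━━━━━━━━━━━━┓━━━━━━━━━━━
idingPuzzle                      ┃DrawingCanv
─────────────────────────────────┨───────────
──┬────┬────┬────┐               ┃           
2 │    │  5 │  7 │               ┃          .
──┼────┼────┼────┤               ┃           
1 │  8 │ 11 │  4 │               ┃           
──┼────┼────┼────┤               ┃           


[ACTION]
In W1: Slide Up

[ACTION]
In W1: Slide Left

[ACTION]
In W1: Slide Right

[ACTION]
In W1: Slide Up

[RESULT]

                                             
                                             
                                             
                                             
                                             
                                             
                                             
                                             
                                             
                                             
━━━━━━━━━━━━━━━━━━━━━━━━━━━━━━━━━┓━━━━━━━━━━━
idingPuzzle                      ┃DrawingCanv
─────────────────────────────────┨───────────
──┬────┬────┬────┐               ┃           
2 │  8 │  5 │  7 │               ┃          .
──┼────┼────┼────┤               ┃           
1 │ 15 │ 11 │  4 │               ┃           
──┼────┼────┼────┤               ┃           


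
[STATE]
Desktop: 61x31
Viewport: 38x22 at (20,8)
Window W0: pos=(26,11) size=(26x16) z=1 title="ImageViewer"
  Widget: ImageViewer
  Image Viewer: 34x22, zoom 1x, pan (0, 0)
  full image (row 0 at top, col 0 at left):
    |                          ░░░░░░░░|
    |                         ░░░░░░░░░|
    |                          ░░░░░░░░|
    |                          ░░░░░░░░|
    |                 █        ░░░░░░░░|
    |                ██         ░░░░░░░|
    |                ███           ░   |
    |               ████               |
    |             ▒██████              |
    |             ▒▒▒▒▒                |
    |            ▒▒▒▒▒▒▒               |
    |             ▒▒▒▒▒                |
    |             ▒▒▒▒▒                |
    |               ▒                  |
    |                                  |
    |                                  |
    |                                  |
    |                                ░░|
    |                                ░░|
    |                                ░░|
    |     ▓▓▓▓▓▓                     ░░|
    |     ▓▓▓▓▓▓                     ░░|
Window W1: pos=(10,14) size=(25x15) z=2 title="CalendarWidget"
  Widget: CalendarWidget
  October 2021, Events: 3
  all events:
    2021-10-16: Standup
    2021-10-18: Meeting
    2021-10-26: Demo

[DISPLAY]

                                      
                                      
                                      
      ┏━━━━━━━━━━━━━━━━━━━━━━━━┓      
      ┃ ImageViewer            ┃      
      ┠────────────────────────┨      
━━━━━━━━━━━━━━┓                ┃      
Widget        ┃                ┃      
──────────────┨                ┃      
ober 2021     ┃                ┃      
Th Fr Sa Su   ┃         █      ┃      
    1  2  3   ┃        ██      ┃      
 7  8  9 10   ┃        ███     ┃      
14 15 16* 17  ┃       ████     ┃      
 21 22 23 24  ┃     ▒██████    ┃      
 28 29 30 31  ┃     ▒▒▒▒▒      ┃      
              ┃    ▒▒▒▒▒▒▒     ┃      
              ┃     ▒▒▒▒▒      ┃      
              ┃━━━━━━━━━━━━━━━━┛      
              ┃                       
━━━━━━━━━━━━━━┛                       
                                      


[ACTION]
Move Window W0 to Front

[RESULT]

                                      
                                      
                                      
      ┏━━━━━━━━━━━━━━━━━━━━━━━━┓      
      ┃ ImageViewer            ┃      
      ┠────────────────────────┨      
━━━━━━┃                        ┃      
Widget┃                        ┃      
──────┃                        ┃      
ober 2┃                        ┃      
Th Fr ┃                 █      ┃      
    1 ┃                ██      ┃      
 7  8 ┃                ███     ┃      
14 15 ┃               ████     ┃      
 21 22┃             ▒██████    ┃      
 28 29┃             ▒▒▒▒▒      ┃      
      ┃            ▒▒▒▒▒▒▒     ┃      
      ┃             ▒▒▒▒▒      ┃      
      ┗━━━━━━━━━━━━━━━━━━━━━━━━┛      
              ┃                       
━━━━━━━━━━━━━━┛                       
                                      


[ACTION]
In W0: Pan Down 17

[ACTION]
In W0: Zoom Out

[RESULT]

                                      
                                      
                                      
      ┏━━━━━━━━━━━━━━━━━━━━━━━━┓      
      ┃ ImageViewer            ┃      
      ┠────────────────────────┨      
━━━━━━┃                        ┃      
Widget┃                        ┃      
──────┃                        ┃      
ober 2┃     ▓▓▓▓▓▓             ┃      
Th Fr ┃     ▓▓▓▓▓▓             ┃      
    1 ┃                        ┃      
 7  8 ┃                        ┃      
14 15 ┃                        ┃      
 21 22┃                        ┃      
 28 29┃                        ┃      
      ┃                        ┃      
      ┃                        ┃      
      ┗━━━━━━━━━━━━━━━━━━━━━━━━┛      
              ┃                       
━━━━━━━━━━━━━━┛                       
                                      


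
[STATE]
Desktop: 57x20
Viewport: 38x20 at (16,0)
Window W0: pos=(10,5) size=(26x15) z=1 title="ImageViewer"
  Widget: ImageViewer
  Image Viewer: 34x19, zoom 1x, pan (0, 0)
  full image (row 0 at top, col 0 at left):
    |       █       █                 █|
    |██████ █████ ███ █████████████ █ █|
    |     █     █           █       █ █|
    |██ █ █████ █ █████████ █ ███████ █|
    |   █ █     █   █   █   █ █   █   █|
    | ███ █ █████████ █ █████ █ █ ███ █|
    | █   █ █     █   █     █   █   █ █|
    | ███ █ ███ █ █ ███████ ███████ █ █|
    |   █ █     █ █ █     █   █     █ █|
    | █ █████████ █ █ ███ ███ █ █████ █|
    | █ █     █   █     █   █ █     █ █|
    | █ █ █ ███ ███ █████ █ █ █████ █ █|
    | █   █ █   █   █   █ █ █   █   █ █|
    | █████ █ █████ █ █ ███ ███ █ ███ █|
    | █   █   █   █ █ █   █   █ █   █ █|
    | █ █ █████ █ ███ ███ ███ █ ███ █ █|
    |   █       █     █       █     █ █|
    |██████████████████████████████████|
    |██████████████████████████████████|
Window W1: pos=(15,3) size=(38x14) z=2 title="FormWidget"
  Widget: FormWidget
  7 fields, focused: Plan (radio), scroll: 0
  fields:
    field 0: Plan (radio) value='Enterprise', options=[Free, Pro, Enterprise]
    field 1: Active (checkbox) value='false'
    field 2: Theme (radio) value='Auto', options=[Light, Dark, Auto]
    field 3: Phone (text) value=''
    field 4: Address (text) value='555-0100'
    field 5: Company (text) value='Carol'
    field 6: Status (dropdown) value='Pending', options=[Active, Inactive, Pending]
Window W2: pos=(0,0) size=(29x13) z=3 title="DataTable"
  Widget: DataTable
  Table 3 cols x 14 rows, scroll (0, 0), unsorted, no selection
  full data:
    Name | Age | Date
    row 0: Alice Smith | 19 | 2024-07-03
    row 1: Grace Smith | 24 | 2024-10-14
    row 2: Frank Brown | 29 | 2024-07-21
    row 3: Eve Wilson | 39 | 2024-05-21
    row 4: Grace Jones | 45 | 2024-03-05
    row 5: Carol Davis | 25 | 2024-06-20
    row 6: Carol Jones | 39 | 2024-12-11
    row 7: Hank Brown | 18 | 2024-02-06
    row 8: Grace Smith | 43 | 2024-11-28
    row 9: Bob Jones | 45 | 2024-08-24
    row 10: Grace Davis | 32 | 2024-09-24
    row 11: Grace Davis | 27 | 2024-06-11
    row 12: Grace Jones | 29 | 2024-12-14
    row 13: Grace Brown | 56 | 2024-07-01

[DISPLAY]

━━━━━━━━━━━━┓                         
            ┃                         
────────────┨                         
│Date       ┃━━━━━━━━━━━━━━━━━━━━━━━┓ 
┼────────── ┃                       ┃ 
│2024-07-03 ┃───────────────────────┨ 
│2024-10-14 ┃ ( ) Free  ( ) Pro  (●)┃ 
│2024-07-21 ┃ [ ]                   ┃ 
│2024-05-21 ┃ ( ) Light  ( ) Dark  (┃ 
│2024-03-05 ┃ [                    ]┃ 
│2024-06-20 ┃ [555-0100            ]┃ 
│2024-12-11 ┃ [Carol               ]┃ 
━━━━━━━━━━━━┛ [Pending            ▼]┃ 
                                    ┃ 
                                    ┃ 
                                    ┃ 
━━━━━━━━━━━━━━━━━━━━━━━━━━━━━━━━━━━━┛ 
███████ █ █ ███ ███┃                  
    █   █     █   █┃                  
━━━━━━━━━━━━━━━━━━━┛                  


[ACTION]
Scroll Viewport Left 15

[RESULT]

━━━━━━━━━━━━━━━━━━━━━━━━━━━┓          
 DataTable                 ┃          
───────────────────────────┨          
Name       │Age│Date       ┃━━━━━━━━━━
───────────┼───┼────────── ┃          
Alice Smith│19 │2024-07-03 ┃──────────
Grace Smith│24 │2024-10-14 ┃ ( ) Free 
Frank Brown│29 │2024-07-21 ┃ [ ]      
Eve Wilson │39 │2024-05-21 ┃ ( ) Light
Grace Jones│45 │2024-03-05 ┃ [        
Carol Davis│25 │2024-06-20 ┃ [555-0100
Carol Jones│39 │2024-12-11 ┃ [Carol   
━━━━━━━━━━━━━━━━━━━━━━━━━━━┛ [Pending 
         ┃ ███┃                       
         ┃ █  ┃                       
         ┃ ███┃                       
         ┃   █┗━━━━━━━━━━━━━━━━━━━━━━━
         ┃ █ █████████ █ █ ███ ███┃   
         ┃ █ █     █   █     █   █┃   
         ┗━━━━━━━━━━━━━━━━━━━━━━━━┛   


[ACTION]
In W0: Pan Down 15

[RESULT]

━━━━━━━━━━━━━━━━━━━━━━━━━━━┓          
 DataTable                 ┃          
───────────────────────────┨          
Name       │Age│Date       ┃━━━━━━━━━━
───────────┼───┼────────── ┃          
Alice Smith│19 │2024-07-03 ┃──────────
Grace Smith│24 │2024-10-14 ┃ ( ) Free 
Frank Brown│29 │2024-07-21 ┃ [ ]      
Eve Wilson │39 │2024-05-21 ┃ ( ) Light
Grace Jones│45 │2024-03-05 ┃ [        
Carol Davis│25 │2024-06-20 ┃ [555-0100
Carol Jones│39 │2024-12-11 ┃ [Carol   
━━━━━━━━━━━━━━━━━━━━━━━━━━━┛ [Pending 
         ┃    ┃                       
         ┃    ┃                       
         ┃    ┃                       
         ┃    ┗━━━━━━━━━━━━━━━━━━━━━━━
         ┃                        ┃   
         ┃                        ┃   
         ┗━━━━━━━━━━━━━━━━━━━━━━━━┛   


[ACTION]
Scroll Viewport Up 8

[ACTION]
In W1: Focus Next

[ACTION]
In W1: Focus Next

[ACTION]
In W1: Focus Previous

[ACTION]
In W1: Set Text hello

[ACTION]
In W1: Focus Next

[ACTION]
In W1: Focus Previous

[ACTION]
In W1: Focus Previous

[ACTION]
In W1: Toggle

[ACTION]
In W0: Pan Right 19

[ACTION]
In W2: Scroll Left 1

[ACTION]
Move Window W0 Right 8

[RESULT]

━━━━━━━━━━━━━━━━━━━━━━━━━━━┓          
 DataTable                 ┃          
───────────────────────────┨          
Name       │Age│Date       ┃━━━━━━━━━━
───────────┼───┼────────── ┃          
Alice Smith│19 │2024-07-03 ┃──────────
Grace Smith│24 │2024-10-14 ┃ ( ) Free 
Frank Brown│29 │2024-07-21 ┃ [ ]      
Eve Wilson │39 │2024-05-21 ┃ ( ) Light
Grace Jones│45 │2024-03-05 ┃ [        
Carol Davis│25 │2024-06-20 ┃ [555-0100
Carol Jones│39 │2024-12-11 ┃ [Carol   
━━━━━━━━━━━━━━━━━━━━━━━━━━━┛ [Pending 
              ┃                       
              ┃                       
              ┃                       
              ┗━━━━━━━━━━━━━━━━━━━━━━━
                 ┃                    
                 ┃                    
                 ┗━━━━━━━━━━━━━━━━━━━━


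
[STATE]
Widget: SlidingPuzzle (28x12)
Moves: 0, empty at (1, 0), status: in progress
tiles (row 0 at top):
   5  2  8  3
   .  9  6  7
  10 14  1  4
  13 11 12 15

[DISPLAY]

┌────┬────┬────┬────┐       
│  5 │  2 │  8 │  3 │       
├────┼────┼────┼────┤       
│    │  9 │  6 │  7 │       
├────┼────┼────┼────┤       
│ 10 │ 14 │  1 │  4 │       
├────┼────┼────┼────┤       
│ 13 │ 11 │ 12 │ 15 │       
└────┴────┴────┴────┘       
Moves: 0                    
                            
                            


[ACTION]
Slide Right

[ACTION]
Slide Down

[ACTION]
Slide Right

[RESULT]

┌────┬────┬────┬────┐       
│    │  2 │  8 │  3 │       
├────┼────┼────┼────┤       
│  5 │  9 │  6 │  7 │       
├────┼────┼────┼────┤       
│ 10 │ 14 │  1 │  4 │       
├────┼────┼────┼────┤       
│ 13 │ 11 │ 12 │ 15 │       
└────┴────┴────┴────┘       
Moves: 1                    
                            
                            


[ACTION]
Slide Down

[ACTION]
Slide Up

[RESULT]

┌────┬────┬────┬────┐       
│  5 │  2 │  8 │  3 │       
├────┼────┼────┼────┤       
│    │  9 │  6 │  7 │       
├────┼────┼────┼────┤       
│ 10 │ 14 │  1 │  4 │       
├────┼────┼────┼────┤       
│ 13 │ 11 │ 12 │ 15 │       
└────┴────┴────┴────┘       
Moves: 2                    
                            
                            


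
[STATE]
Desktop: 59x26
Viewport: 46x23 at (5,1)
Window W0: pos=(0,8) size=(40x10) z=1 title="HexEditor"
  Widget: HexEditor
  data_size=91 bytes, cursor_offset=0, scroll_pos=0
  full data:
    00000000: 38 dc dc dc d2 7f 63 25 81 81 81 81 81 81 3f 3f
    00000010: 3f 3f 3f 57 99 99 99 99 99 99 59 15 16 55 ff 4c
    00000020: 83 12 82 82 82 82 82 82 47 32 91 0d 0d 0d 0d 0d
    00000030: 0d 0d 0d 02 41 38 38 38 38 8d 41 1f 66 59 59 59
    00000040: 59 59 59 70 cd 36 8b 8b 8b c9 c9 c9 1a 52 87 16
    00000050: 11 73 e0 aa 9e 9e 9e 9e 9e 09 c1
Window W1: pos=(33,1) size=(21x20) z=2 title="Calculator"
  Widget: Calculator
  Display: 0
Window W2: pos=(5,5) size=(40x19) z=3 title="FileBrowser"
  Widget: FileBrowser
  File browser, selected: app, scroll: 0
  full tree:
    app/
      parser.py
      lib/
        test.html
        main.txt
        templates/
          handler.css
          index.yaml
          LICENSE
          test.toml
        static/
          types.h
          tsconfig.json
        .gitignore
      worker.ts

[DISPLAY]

                            ┏━━━━━━━━━━━━━━━━━
                            ┃ Calculator      
                            ┠─────────────────
                            ┃                 
┏━━━━━━━━━━━━━━━━━━━━━━━━━━━━━━━━━━━━━━┓─┬───┐
┃ FileBrowser                          ┃ │ ÷ │
┠──────────────────────────────────────┨─┼───┤
┃> [-] app/                            ┃ │ × │
┃    parser.py                         ┃─┼───┤
┃    [+] lib/                          ┃ │ - │
┃    worker.ts                         ┃─┼───┤
┃                                      ┃ │ + │
┃                                      ┃─┼───┤
┃                                      ┃R│ M+│
┃                                      ┃─┴───┘
┃                                      ┃      
┃                                      ┃      
┃                                      ┃      
┃                                      ┃      
┃                                      ┃━━━━━━
┃                                      ┃      
┃                                      ┃      
┗━━━━━━━━━━━━━━━━━━━━━━━━━━━━━━━━━━━━━━┛      


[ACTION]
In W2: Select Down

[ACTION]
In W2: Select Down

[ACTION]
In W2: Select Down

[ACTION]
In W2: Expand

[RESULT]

                            ┏━━━━━━━━━━━━━━━━━
                            ┃ Calculator      
                            ┠─────────────────
                            ┃                 
┏━━━━━━━━━━━━━━━━━━━━━━━━━━━━━━━━━━━━━━┓─┬───┐
┃ FileBrowser                          ┃ │ ÷ │
┠──────────────────────────────────────┨─┼───┤
┃  [-] app/                            ┃ │ × │
┃    parser.py                         ┃─┼───┤
┃    [+] lib/                          ┃ │ - │
┃  > worker.ts                         ┃─┼───┤
┃                                      ┃ │ + │
┃                                      ┃─┼───┤
┃                                      ┃R│ M+│
┃                                      ┃─┴───┘
┃                                      ┃      
┃                                      ┃      
┃                                      ┃      
┃                                      ┃      
┃                                      ┃━━━━━━
┃                                      ┃      
┃                                      ┃      
┗━━━━━━━━━━━━━━━━━━━━━━━━━━━━━━━━━━━━━━┛      


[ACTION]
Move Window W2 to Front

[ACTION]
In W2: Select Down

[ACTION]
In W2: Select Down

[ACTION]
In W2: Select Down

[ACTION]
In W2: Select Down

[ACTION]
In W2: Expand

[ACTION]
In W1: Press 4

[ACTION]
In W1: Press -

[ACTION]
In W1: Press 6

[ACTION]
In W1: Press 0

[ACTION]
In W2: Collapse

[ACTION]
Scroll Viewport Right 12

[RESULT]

                    ┏━━━━━━━━━━━━━━━━━━━┓     
                    ┃ Calculator        ┃     
                    ┠───────────────────┨     
                    ┃                 60┃     
━━━━━━━━━━━━━━━━━━━━━━━━━━━━━━━┓─┬───┐  ┃     
owser                          ┃ │ ÷ │  ┃     
───────────────────────────────┨─┼───┤  ┃     
pp/                            ┃ │ × │  ┃     
ser.py                         ┃─┼───┤  ┃     
 lib/                          ┃ │ - │  ┃     
ker.ts                         ┃─┼───┤  ┃     
                               ┃ │ + │  ┃     
                               ┃─┼───┤  ┃     
                               ┃R│ M+│  ┃     
                               ┃─┴───┘  ┃     
                               ┃        ┃     
                               ┃        ┃     
                               ┃        ┃     
                               ┃        ┃     
                               ┃━━━━━━━━┛     
                               ┃              
                               ┃              
━━━━━━━━━━━━━━━━━━━━━━━━━━━━━━━┛              
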